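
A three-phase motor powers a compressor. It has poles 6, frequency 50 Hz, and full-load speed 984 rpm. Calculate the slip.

1.60 %

n_s = 120f/p = 120×50/6 = 1000 rpm
s = (n_s − n)/n_s = (1000 − 984)/1000 = 0.0160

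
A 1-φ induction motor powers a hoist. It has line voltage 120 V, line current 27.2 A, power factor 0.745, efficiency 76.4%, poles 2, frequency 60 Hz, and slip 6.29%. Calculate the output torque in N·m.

P_in = V·I·cosφ = 120 × 27.2 × 0.745 = 2432 W
P_out = η·P_in = 0.764 × 2432 = 1858 W
n_s = 120×60/2 = 3600 rpm; n = 3600×(1−0.0629) = 3374 rpm
ω = 2π×3374/60 = 353.3 rad/s
τ = P_out/ω = 1858/353.3 = 5.26 N·m

5.26 N·m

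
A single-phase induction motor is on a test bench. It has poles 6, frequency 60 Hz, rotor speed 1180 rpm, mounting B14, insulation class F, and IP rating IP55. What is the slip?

n_s = 120f/p = 120×60/6 = 1200 rpm
s = (n_s − n)/n_s = (1200 − 1180)/1200 = 0.0167

1.7 %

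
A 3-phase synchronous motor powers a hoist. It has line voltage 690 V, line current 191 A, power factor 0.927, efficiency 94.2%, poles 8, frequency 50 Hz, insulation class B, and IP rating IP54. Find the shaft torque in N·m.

P_in = √3·V·I·cosφ = 1.732 × 690 × 191 × 0.927 = 211597 W
P_out = η·P_in = 0.942 × 211597 = 199324 W
n = n_s = 120×50/8 = 750 rpm (synchronous)
ω = 2π×750/60 = 78.54 rad/s
τ = P_out/ω = 199324/78.54 = 2540 N·m

2540 N·m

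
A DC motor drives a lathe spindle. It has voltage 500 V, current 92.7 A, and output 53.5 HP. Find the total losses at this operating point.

P_in = V·I = 500×92.7 = 46350 W
P_out = 53.5×746 = 39911 W
Losses = P_in − P_out = 46350 − 39911 = 6439 W

6.44 kW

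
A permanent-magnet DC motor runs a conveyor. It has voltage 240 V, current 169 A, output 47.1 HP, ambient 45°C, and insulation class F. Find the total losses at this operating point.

5420 W

P_in = V·I = 240×169 = 40560 W
P_out = 47.1×746 = 35137 W
Losses = P_in − P_out = 40560 − 35137 = 5423 W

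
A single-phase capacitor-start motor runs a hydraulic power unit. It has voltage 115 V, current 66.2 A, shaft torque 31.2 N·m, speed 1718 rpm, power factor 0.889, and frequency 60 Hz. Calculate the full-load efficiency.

ω = 2π × 1718/60 = 179.9 rad/s; P_out = τω = 31.2 × 179.9 = 5613 W
P_in = V·I·cosφ = 115 × 66.2 × 0.889 = 6768 W
η = P_out / P_in = 5613 / 6768 = 0.829 = 82.9%

82.9 %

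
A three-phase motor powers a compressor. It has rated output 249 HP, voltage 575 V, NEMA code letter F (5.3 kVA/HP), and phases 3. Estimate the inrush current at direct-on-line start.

1330 A

S_LR = 5.3 × 249 = 1319.7 kVA
I_LR = S_LR/(√3·V_L) = 1319700/(1.732×575) = 1330 A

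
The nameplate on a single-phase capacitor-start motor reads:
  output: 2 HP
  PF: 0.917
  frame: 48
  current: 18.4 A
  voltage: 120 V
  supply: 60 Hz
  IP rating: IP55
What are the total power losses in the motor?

P_in = V·I·cosφ = 120×18.4×0.917 = 2025 W
P_out = 2×746 = 1492 W
Losses = P_in − P_out = 2025 − 1492 = 533 W

533 W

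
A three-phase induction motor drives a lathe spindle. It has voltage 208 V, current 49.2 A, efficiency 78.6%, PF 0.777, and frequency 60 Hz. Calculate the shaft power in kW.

10.8 kW

P_in = √3·V·I·cosφ = 1.732 × 208 × 49.2 × 0.777 = 13772 W
P_out = η·P_in = 0.786 × 13772 = 10825 W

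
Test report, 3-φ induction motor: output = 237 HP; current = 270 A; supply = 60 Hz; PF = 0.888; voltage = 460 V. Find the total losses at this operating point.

P_in = √3·V·I·cosφ = 1.732×460×270×0.888 = 191022 W
P_out = 237×746 = 176802 W
Losses = P_in − P_out = 191022 − 176802 = 14220 W

14200 W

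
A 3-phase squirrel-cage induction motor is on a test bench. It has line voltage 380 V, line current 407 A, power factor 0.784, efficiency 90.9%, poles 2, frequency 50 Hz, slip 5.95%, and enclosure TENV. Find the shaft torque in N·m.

P_in = √3·V·I·cosφ = 1.732 × 380 × 407 × 0.784 = 210011 W
P_out = η·P_in = 0.909 × 210011 = 190900 W
n_s = 120×50/2 = 3000 rpm; n = 3000×(1−0.0595) = 2822 rpm
ω = 2π×2822/60 = 295.5 rad/s
τ = P_out/ω = 190900/295.5 = 646 N·m

646 N·m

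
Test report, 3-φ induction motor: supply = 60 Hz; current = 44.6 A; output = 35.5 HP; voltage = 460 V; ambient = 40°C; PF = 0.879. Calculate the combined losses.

P_in = √3·V·I·cosφ = 1.732×460×44.6×0.879 = 31234 W
P_out = 35.5×746 = 26483 W
Losses = P_in − P_out = 31234 − 26483 = 4751 W

4.75 kW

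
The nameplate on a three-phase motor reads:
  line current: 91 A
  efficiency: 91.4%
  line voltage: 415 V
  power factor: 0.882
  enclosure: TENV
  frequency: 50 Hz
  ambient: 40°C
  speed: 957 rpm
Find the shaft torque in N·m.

P_in = √3·V·I·cosφ = 1.732 × 415 × 91 × 0.882 = 57691 W
P_out = η·P_in = 0.914 × 57691 = 52730 W
n = 957 rpm
ω = 2π×957/60 = 100.2 rad/s
τ = P_out/ω = 52730/100.2 = 526 N·m

526 N·m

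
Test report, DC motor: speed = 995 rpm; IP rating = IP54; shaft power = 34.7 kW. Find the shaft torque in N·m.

ω = 2π × 995/60 = 104.2 rad/s
τ = P/ω = 34700/104.2 = 333 N·m

333 N·m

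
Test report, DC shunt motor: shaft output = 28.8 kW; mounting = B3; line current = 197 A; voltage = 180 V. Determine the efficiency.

P_out = 28.8 kW = 28800 W
P_in = V·I = 180 × 197 = 35460 W
η = P_out / P_in = 28800 / 35460 = 0.812 = 81.2%

81.2 %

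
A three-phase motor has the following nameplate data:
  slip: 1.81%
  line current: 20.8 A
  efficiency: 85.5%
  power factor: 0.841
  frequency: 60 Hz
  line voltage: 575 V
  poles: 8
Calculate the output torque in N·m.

161 N·m

P_in = √3·V·I·cosφ = 1.732 × 575 × 20.8 × 0.841 = 17421 W
P_out = η·P_in = 0.855 × 17421 = 14895 W
n_s = 120×60/8 = 900 rpm; n = 900×(1−0.0181) = 884 rpm
ω = 2π×884/60 = 92.57 rad/s
τ = P_out/ω = 14895/92.57 = 161 N·m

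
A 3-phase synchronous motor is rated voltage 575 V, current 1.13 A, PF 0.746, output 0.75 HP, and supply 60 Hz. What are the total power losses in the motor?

P_in = √3·V·I·cosφ = 1.732×575×1.13×0.746 = 840 W
P_out = 0.75×746 = 560 W
Losses = P_in − P_out = 840 − 560 = 280 W

280 W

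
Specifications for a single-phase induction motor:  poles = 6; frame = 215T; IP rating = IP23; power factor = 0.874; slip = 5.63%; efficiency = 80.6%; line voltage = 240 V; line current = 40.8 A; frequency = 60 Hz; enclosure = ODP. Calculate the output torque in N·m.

P_in = V·I·cosφ = 240 × 40.8 × 0.874 = 8558 W
P_out = η·P_in = 0.806 × 8558 = 6898 W
n_s = 120×60/6 = 1200 rpm; n = 1200×(1−0.0563) = 1132 rpm
ω = 2π×1132/60 = 118.5 rad/s
τ = P_out/ω = 6898/118.5 = 58.2 N·m

58.2 N·m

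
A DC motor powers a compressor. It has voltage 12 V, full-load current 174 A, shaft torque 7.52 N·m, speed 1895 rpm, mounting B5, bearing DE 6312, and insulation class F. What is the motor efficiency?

71.5 %

ω = 2π × 1895/60 = 198.4 rad/s; P_out = τω = 7.52 × 198.4 = 1492 W
P_in = V·I = 12 × 174 = 2088 W
η = P_out / P_in = 1492 / 2088 = 0.715 = 71.5%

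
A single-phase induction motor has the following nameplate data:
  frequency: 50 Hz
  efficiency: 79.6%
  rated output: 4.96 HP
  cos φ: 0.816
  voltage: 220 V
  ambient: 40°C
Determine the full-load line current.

P_out = 4.96 × 746 = 3700 W
P_in = P_out / η = 3700 / 0.796 = 4648 W
I = P_in / (V·cosφ) = 4648 / (220 × 0.816) = 25.9 A

25.9 A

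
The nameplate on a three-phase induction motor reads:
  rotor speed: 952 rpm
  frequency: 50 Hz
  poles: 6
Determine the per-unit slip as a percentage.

n_s = 120f/p = 120×50/6 = 1000 rpm
s = (n_s − n)/n_s = (1000 − 952)/1000 = 0.0480

4.80 %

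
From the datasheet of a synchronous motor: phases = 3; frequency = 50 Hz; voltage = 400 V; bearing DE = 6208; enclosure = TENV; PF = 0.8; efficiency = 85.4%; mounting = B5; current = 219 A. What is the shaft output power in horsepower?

P_in = √3·V·I·cosφ = 1.732 × 400 × 219 × 0.8 = 121379 W
P_out = η·P_in = 0.854 × 121379 = 103658 W
= 103658/746 = 139 HP

139 HP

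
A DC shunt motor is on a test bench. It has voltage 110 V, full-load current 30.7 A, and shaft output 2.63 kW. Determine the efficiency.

P_out = 2.63 kW = 2630 W
P_in = V·I = 110 × 30.7 = 3377 W
η = P_out / P_in = 2630 / 3377 = 0.779 = 77.9%

77.9 %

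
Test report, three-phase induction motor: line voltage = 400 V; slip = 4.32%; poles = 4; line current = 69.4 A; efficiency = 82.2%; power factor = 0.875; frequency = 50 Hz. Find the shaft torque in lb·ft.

P_in = √3·V·I·cosφ = 1.732 × 400 × 69.4 × 0.875 = 42070 W
P_out = η·P_in = 0.822 × 42070 = 34582 W
n_s = 120×50/4 = 1500 rpm; n = 1500×(1−0.0432) = 1435 rpm
ω = 2π×1435/60 = 150.3 rad/s
τ = P_out/ω = 34582/150.3 = 230.1 N·m
In lb·ft: 230.1/1.356 = 170 lb·ft

170 lb·ft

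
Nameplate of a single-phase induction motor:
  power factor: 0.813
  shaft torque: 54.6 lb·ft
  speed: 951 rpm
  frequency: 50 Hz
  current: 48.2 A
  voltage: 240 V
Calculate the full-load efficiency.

τ = 54.6 lb·ft × 1.356 = 74.04 N·m
ω = 2π × 951/60 = 99.59 rad/s; P_out = τω = 74.04 × 99.59 = 7374 W
P_in = V·I·cosφ = 240 × 48.2 × 0.813 = 9405 W
η = P_out / P_in = 7374 / 9405 = 0.784 = 78.4%

78.4 %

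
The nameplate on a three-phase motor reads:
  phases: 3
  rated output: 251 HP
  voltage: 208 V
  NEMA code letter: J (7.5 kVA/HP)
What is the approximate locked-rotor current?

S_LR = 7.5 × 251 = 1882.5 kVA
I_LR = S_LR/(√3·V_L) = 1882500/(1.732×208) = 5230 A

5230 A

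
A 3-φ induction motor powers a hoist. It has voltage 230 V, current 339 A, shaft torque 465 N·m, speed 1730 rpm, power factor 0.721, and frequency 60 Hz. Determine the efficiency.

86.5 %

ω = 2π × 1730/60 = 181.2 rad/s; P_out = τω = 465 × 181.2 = 84258 W
P_in = √3·V_L·I_L·cosφ = 1.732 × 230 × 339 × 0.721 = 97367 W
η = P_out / P_in = 84258 / 97367 = 0.865 = 86.5%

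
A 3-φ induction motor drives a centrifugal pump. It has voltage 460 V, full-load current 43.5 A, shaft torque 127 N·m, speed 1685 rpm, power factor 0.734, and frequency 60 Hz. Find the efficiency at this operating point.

ω = 2π × 1685/60 = 176.5 rad/s; P_out = τω = 127 × 176.5 = 22416 W
P_in = √3·V_L·I_L·cosφ = 1.732 × 460 × 43.5 × 0.734 = 25438 W
η = P_out / P_in = 22416 / 25438 = 0.881 = 88.1%

88.1 %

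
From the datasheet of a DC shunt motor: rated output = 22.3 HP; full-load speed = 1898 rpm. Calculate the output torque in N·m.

83.7 N·m

P_out = 22.3 × 746 = 16636 W
ω = 2π × 1898/60 = 198.8 rad/s
τ = P_out/ω = 16636/198.8 = 83.7 N·m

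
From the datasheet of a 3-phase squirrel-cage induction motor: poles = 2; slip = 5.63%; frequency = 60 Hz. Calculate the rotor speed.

n_s = 120f/p = 120×60/2 = 3600 rpm
n = n_s(1 − s) = 3600 × (1 − 0.0563) = 3397 rpm

3397 rpm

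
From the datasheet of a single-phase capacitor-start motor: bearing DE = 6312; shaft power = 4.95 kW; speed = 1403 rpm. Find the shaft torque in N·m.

ω = 2π × 1403/60 = 146.9 rad/s
τ = P/ω = 4950/146.9 = 33.7 N·m

33.7 N·m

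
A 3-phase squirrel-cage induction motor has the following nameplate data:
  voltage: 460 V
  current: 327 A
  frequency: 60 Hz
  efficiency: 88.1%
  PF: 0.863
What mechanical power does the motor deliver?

198 kW

P_in = √3·V·I·cosφ = 1.732 × 460 × 327 × 0.863 = 224835 W
P_out = η·P_in = 0.881 × 224835 = 198080 W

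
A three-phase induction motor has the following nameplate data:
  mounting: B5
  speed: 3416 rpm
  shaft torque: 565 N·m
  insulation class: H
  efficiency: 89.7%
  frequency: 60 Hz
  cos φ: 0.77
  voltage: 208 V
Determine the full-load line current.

ω = 2π×3416/60 = 357.7 rad/s; P_out = τω = 565 × 357.7 = 202101 W
P_in = P_out / η = 202101 / 0.897 = 225308 W
I_L = P_in / (√3·V_L·cosφ) = 225308 / (1.732 × 208 × 0.77) = 812 A

812 A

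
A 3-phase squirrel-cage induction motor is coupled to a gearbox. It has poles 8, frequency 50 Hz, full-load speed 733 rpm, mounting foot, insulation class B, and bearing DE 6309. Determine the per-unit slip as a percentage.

2.27 %

n_s = 120f/p = 120×50/8 = 750 rpm
s = (n_s − n)/n_s = (750 − 733)/750 = 0.0227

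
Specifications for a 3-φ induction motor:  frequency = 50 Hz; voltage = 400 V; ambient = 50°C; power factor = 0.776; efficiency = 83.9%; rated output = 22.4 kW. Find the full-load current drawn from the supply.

P_out = 22.4 kW = 22400 W
P_in = P_out / η = 22400 / 0.839 = 26698 W
I_L = P_in / (√3·V_L·cosφ) = 26698 / (1.732 × 400 × 0.776) = 49.7 A

49.7 A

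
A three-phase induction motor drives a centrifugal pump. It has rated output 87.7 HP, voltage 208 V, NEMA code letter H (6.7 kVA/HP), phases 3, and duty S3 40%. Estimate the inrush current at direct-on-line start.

1630 A

S_LR = 6.7 × 87.7 = 587.59 kVA
I_LR = S_LR/(√3·V_L) = 587590/(1.732×208) = 1630 A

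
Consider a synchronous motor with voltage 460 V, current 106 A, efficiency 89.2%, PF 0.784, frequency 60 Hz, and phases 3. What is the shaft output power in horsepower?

79.2 HP

P_in = √3·V·I·cosφ = 1.732 × 460 × 106 × 0.784 = 66211 W
P_out = η·P_in = 0.892 × 66211 = 59060 W
= 59060/746 = 79.2 HP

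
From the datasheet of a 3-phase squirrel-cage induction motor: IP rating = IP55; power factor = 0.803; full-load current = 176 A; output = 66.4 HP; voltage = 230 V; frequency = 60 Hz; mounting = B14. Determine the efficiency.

88.0 %

P_out = 66.4 × 746 = 49534 W
P_in = √3·V_L·I_L·cosφ = 1.732 × 230 × 176 × 0.803 = 56299 W
η = P_out / P_in = 49534 / 56299 = 0.880 = 88.0%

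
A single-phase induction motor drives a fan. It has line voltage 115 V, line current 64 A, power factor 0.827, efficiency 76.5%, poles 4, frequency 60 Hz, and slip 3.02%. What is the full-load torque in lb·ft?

P_in = V·I·cosφ = 115 × 64 × 0.827 = 6087 W
P_out = η·P_in = 0.765 × 6087 = 4657 W
n_s = 120×60/4 = 1800 rpm; n = 1800×(1−0.0302) = 1746 rpm
ω = 2π×1746/60 = 182.8 rad/s
τ = P_out/ω = 4657/182.8 = 25.48 N·m
In lb·ft: 25.48/1.356 = 18.8 lb·ft

18.8 lb·ft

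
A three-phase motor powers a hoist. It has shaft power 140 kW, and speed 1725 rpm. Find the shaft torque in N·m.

ω = 2π × 1725/60 = 180.6 rad/s
τ = P/ω = 140000/180.6 = 775 N·m

775 N·m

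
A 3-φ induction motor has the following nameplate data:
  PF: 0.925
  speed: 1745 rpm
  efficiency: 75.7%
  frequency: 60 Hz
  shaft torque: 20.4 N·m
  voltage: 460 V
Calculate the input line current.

ω = 2π×1745/60 = 182.7 rad/s; P_out = τω = 20.4 × 182.7 = 3727 W
P_in = P_out / η = 3727 / 0.757 = 4923 W
I_L = P_in / (√3·V_L·cosφ) = 4923 / (1.732 × 460 × 0.925) = 6.68 A

6.68 A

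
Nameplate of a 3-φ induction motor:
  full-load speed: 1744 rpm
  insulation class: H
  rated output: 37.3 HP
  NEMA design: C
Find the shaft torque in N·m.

152 N·m

P_out = 37.3 × 746 = 27826 W
ω = 2π × 1744/60 = 182.6 rad/s
τ = P_out/ω = 27826/182.6 = 152 N·m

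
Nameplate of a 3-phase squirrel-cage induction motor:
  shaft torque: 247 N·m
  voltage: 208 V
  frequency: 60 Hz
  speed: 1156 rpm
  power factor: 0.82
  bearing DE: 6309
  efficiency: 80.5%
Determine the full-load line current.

ω = 2π×1156/60 = 121.1 rad/s; P_out = τω = 247 × 121.1 = 29912 W
P_in = P_out / η = 29912 / 0.805 = 37158 W
I_L = P_in / (√3·V_L·cosφ) = 37158 / (1.732 × 208 × 0.82) = 126 A

126 A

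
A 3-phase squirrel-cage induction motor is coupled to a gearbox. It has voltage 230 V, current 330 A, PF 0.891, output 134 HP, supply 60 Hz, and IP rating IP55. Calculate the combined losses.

17.2 kW

P_in = √3·V·I·cosφ = 1.732×230×330×0.891 = 117130 W
P_out = 134×746 = 99964 W
Losses = P_in − P_out = 117130 − 99964 = 17166 W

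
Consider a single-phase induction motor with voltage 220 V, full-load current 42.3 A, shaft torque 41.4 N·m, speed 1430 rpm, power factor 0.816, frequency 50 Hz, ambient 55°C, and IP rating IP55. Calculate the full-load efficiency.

ω = 2π × 1430/60 = 149.7 rad/s; P_out = τω = 41.4 × 149.7 = 6198 W
P_in = V·I·cosφ = 220 × 42.3 × 0.816 = 7594 W
η = P_out / P_in = 6198 / 7594 = 0.816 = 81.6%

81.6 %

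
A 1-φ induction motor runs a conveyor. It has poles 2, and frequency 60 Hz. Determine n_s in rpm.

n_s = 120f/p = 120×60/2 = 3600 rpm

3600 rpm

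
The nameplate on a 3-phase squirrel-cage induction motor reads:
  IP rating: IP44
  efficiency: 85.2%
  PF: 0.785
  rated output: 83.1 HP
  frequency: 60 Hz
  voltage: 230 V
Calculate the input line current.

233 A

P_out = 83.1 × 746 = 61993 W
P_in = P_out / η = 61993 / 0.852 = 72762 W
I_L = P_in / (√3·V_L·cosφ) = 72762 / (1.732 × 230 × 0.785) = 233 A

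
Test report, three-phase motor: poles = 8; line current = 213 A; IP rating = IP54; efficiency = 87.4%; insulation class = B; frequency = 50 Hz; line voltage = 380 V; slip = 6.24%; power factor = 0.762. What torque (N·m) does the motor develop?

1270 N·m

P_in = √3·V·I·cosφ = 1.732 × 380 × 213 × 0.762 = 106823 W
P_out = η·P_in = 0.874 × 106823 = 93363 W
n_s = 120×50/8 = 750 rpm; n = 750×(1−0.0624) = 703 rpm
ω = 2π×703/60 = 73.62 rad/s
τ = P_out/ω = 93363/73.62 = 1270 N·m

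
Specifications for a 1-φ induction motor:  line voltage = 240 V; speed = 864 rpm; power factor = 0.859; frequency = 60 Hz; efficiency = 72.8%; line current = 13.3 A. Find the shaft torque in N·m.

22.1 N·m

P_in = V·I·cosφ = 240 × 13.3 × 0.859 = 2742 W
P_out = η·P_in = 0.728 × 2742 = 1996 W
n = 864 rpm
ω = 2π×864/60 = 90.48 rad/s
τ = P_out/ω = 1996/90.48 = 22.1 N·m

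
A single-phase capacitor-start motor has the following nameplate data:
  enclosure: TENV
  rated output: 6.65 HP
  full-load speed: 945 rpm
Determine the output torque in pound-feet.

37 lb·ft

P_out = 6.65 × 746 = 4961 W
ω = 2π × 945/60 = 98.96 rad/s
τ = P_out/ω = 4961/98.96 = 50.13 N·m
In lb·ft: 50.13/1.356 = 37 lb·ft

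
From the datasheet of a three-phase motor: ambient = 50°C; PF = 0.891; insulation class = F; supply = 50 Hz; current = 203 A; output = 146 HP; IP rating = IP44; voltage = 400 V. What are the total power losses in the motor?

P_in = √3·V·I·cosφ = 1.732×400×203×0.891 = 125309 W
P_out = 146×746 = 108916 W
Losses = P_in − P_out = 125309 − 108916 = 16393 W

16.4 kW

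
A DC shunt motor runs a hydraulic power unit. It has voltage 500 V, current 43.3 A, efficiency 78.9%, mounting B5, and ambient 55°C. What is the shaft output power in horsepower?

P_in = V·I = 500 × 43.3 = 21650 W
P_out = η·P_in = 0.789 × 21650 = 17082 W
= 17082/746 = 22.9 HP

22.9 HP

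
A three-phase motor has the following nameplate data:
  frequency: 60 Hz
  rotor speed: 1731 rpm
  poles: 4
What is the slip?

n_s = 120f/p = 120×60/4 = 1800 rpm
s = (n_s − n)/n_s = (1800 − 1731)/1800 = 0.0383

3.83 %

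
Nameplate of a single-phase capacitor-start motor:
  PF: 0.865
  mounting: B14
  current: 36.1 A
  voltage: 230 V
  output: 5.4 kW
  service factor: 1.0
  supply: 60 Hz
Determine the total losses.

P_in = V·I·cosφ = 230×36.1×0.865 = 7182 W
P_out = 5400 W
Losses = P_in − P_out = 7182 − 5400 = 1782 W

1780 W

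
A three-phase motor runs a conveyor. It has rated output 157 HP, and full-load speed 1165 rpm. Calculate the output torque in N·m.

P_out = 157 × 746 = 117122 W
ω = 2π × 1165/60 = 122 rad/s
τ = P_out/ω = 117122/122 = 960 N·m

960 N·m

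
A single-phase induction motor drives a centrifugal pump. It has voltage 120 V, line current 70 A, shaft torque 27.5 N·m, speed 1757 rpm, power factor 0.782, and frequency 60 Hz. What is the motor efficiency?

ω = 2π × 1757/60 = 184 rad/s; P_out = τω = 27.5 × 184 = 5060 W
P_in = V·I·cosφ = 120 × 70 × 0.782 = 6569 W
η = P_out / P_in = 5060 / 6569 = 0.770 = 77.0%

77.0 %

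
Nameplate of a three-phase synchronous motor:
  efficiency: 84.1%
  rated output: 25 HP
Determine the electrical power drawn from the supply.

P_out = 25 × 746 = 18650 W
P_in = P_out/η = 18650/0.841 = 22176 W = 22.2 kW

22.2 kW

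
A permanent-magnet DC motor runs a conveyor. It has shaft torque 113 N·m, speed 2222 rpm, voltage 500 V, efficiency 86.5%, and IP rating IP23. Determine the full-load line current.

ω = 2π×2222/60 = 232.7 rad/s; P_out = τω = 113 × 232.7 = 26295 W
P_in = P_out / η = 26295 / 0.865 = 30399 W
I = P_in / V = 30399 / 500 = 60.8 A

60.8 A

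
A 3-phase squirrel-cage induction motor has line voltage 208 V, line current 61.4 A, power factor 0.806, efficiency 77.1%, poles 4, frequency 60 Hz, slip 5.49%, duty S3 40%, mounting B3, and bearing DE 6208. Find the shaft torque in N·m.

P_in = √3·V·I·cosφ = 1.732 × 208 × 61.4 × 0.806 = 17828 W
P_out = η·P_in = 0.771 × 17828 = 13745 W
n_s = 120×60/4 = 1800 rpm; n = 1800×(1−0.0549) = 1701 rpm
ω = 2π×1701/60 = 178.1 rad/s
τ = P_out/ω = 13745/178.1 = 77.2 N·m

77.2 N·m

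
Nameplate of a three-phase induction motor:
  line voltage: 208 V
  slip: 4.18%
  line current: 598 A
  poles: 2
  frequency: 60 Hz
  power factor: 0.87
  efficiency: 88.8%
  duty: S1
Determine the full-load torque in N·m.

P_in = √3·V·I·cosφ = 1.732 × 208 × 598 × 0.87 = 187427 W
P_out = η·P_in = 0.888 × 187427 = 166435 W
n_s = 120×60/2 = 3600 rpm; n = 3600×(1−0.0418) = 3450 rpm
ω = 2π×3450/60 = 361.3 rad/s
τ = P_out/ω = 166435/361.3 = 461 N·m

461 N·m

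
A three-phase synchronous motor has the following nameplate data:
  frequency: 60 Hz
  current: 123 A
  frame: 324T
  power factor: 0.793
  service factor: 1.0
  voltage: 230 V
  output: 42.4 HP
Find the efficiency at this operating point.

81.4 %

P_out = 42.4 × 746 = 31630 W
P_in = √3·V_L·I_L·cosφ = 1.732 × 230 × 123 × 0.793 = 38856 W
η = P_out / P_in = 31630 / 38856 = 0.814 = 81.4%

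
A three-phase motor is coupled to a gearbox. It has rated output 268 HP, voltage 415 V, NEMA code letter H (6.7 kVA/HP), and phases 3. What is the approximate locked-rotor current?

S_LR = 6.7 × 268 = 1795.6 kVA
I_LR = S_LR/(√3·V_L) = 1795600/(1.732×415) = 2500 A

2500 A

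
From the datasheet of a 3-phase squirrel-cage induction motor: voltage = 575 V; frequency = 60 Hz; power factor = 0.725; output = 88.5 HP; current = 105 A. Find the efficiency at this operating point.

87.1 %

P_out = 88.5 × 746 = 66021 W
P_in = √3·V_L·I_L·cosφ = 1.732 × 575 × 105 × 0.725 = 75813 W
η = P_out / P_in = 66021 / 75813 = 0.871 = 87.1%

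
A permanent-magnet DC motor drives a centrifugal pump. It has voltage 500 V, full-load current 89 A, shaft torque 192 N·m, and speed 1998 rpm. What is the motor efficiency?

90.3 %

ω = 2π × 1998/60 = 209.2 rad/s; P_out = τω = 192 × 209.2 = 40166 W
P_in = V·I = 500 × 89 = 44500 W
η = P_out / P_in = 40166 / 44500 = 0.903 = 90.3%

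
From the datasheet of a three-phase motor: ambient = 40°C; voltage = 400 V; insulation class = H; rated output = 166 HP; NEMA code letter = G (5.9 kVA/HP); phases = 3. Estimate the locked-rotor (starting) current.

S_LR = 5.9 × 166 = 979.4 kVA
I_LR = S_LR/(√3·V_L) = 979400/(1.732×400) = 1410 A

1410 A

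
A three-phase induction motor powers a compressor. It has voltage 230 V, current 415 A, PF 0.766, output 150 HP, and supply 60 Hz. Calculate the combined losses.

P_in = √3·V·I·cosφ = 1.732×230×415×0.766 = 126635 W
P_out = 150×746 = 111900 W
Losses = P_in − P_out = 126635 − 111900 = 14735 W

14.7 kW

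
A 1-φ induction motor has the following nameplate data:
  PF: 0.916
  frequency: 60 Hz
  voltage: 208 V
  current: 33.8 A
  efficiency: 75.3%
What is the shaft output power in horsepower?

P_in = V·I·cosφ = 208 × 33.8 × 0.916 = 6440 W
P_out = η·P_in = 0.753 × 6440 = 4849 W
= 4849/746 = 6.5 HP

6.5 HP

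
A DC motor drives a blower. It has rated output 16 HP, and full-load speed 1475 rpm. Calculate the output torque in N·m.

P_out = 16 × 746 = 11936 W
ω = 2π × 1475/60 = 154.5 rad/s
τ = P_out/ω = 11936/154.5 = 77.3 N·m

77.3 N·m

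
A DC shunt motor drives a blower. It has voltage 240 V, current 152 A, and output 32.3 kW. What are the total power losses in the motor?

P_in = V·I = 240×152 = 36480 W
P_out = 32300 W
Losses = P_in − P_out = 36480 − 32300 = 4180 W

4.18 kW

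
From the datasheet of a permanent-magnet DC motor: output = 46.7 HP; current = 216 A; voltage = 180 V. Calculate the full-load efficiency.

89.6 %

P_out = 46.7 × 746 = 34838 W
P_in = V·I = 180 × 216 = 38880 W
η = P_out / P_in = 34838 / 38880 = 0.896 = 89.6%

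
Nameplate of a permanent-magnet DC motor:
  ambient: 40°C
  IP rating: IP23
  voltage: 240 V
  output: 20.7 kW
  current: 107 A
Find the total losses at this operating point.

4.98 kW

P_in = V·I = 240×107 = 25680 W
P_out = 20700 W
Losses = P_in − P_out = 25680 − 20700 = 4980 W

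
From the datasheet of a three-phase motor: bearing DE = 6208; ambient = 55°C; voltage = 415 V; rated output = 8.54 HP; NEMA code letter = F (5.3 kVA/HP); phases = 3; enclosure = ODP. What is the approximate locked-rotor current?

63 A

S_LR = 5.3 × 8.54 = 45.262 kVA
I_LR = S_LR/(√3·V_L) = 45262/(1.732×415) = 63 A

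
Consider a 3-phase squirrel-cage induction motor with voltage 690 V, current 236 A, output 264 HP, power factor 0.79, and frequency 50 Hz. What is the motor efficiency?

P_out = 264 × 746 = 196944 W
P_in = √3·V_L·I_L·cosφ = 1.732 × 690 × 236 × 0.79 = 222811 W
η = P_out / P_in = 196944 / 222811 = 0.884 = 88.4%

88.4 %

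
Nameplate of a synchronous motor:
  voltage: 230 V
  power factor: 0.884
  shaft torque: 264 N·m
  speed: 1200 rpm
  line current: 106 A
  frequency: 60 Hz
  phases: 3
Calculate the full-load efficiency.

ω = 2π × 1200/60 = 125.7 rad/s; P_out = τω = 264 × 125.7 = 33185 W
P_in = √3·V_L·I_L·cosφ = 1.732 × 230 × 106 × 0.884 = 37328 W
η = P_out / P_in = 33185 / 37328 = 0.889 = 88.9%

88.9 %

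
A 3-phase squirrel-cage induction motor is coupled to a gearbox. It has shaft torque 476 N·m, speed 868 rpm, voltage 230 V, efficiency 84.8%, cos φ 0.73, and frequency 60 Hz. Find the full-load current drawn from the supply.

175 A

ω = 2π×868/60 = 90.9 rad/s; P_out = τω = 476 × 90.9 = 43268 W
P_in = P_out / η = 43268 / 0.848 = 51024 W
I_L = P_in / (√3·V_L·cosφ) = 51024 / (1.732 × 230 × 0.73) = 175 A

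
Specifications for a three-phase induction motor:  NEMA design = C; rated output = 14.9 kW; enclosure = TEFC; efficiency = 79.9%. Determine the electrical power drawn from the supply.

P_out = 14900 W
P_in = P_out/η = 14900/0.799 = 18648 W = 18.6 kW

18.6 kW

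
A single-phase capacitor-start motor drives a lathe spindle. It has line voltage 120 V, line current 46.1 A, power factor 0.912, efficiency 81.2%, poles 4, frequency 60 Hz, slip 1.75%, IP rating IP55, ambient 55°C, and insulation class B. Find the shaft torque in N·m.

P_in = V·I·cosφ = 120 × 46.1 × 0.912 = 5045 W
P_out = η·P_in = 0.812 × 5045 = 4097 W
n_s = 120×60/4 = 1800 rpm; n = 1800×(1−0.0175) = 1769 rpm
ω = 2π×1769/60 = 185.2 rad/s
τ = P_out/ω = 4097/185.2 = 22.1 N·m

22.1 N·m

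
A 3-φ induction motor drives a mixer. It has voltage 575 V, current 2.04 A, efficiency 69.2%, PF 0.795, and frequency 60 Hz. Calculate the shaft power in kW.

P_in = √3·V·I·cosφ = 1.732 × 575 × 2.04 × 0.795 = 1615 W
P_out = η·P_in = 0.692 × 1615 = 1118 W

1.12 kW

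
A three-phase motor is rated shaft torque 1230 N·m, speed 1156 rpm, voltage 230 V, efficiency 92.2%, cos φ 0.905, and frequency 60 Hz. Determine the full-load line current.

ω = 2π×1156/60 = 121.1 rad/s; P_out = τω = 1230 × 121.1 = 148953 W
P_in = P_out / η = 148953 / 0.922 = 161554 W
I_L = P_in / (√3·V_L·cosφ) = 161554 / (1.732 × 230 × 0.905) = 448 A

448 A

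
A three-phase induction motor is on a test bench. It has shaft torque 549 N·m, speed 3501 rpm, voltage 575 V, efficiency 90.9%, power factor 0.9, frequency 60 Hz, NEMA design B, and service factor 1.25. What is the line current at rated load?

247 A

ω = 2π×3501/60 = 366.6 rad/s; P_out = τω = 549 × 366.6 = 201263 W
P_in = P_out / η = 201263 / 0.909 = 221411 W
I_L = P_in / (√3·V_L·cosφ) = 221411 / (1.732 × 575 × 0.9) = 247 A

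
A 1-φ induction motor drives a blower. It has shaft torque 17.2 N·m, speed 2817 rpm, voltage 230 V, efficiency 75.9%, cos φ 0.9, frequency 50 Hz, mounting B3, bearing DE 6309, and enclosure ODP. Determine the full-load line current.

32.3 A

ω = 2π×2817/60 = 295 rad/s; P_out = τω = 17.2 × 295 = 5074 W
P_in = P_out / η = 5074 / 0.759 = 6685 W
I = P_in / (V·cosφ) = 6685 / (230 × 0.9) = 32.3 A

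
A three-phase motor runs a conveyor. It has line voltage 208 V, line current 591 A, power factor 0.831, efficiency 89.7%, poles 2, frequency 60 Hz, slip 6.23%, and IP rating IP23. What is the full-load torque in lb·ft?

P_in = √3·V·I·cosφ = 1.732 × 208 × 591 × 0.831 = 176929 W
P_out = η·P_in = 0.897 × 176929 = 158705 W
n_s = 120×60/2 = 3600 rpm; n = 3600×(1−0.0623) = 3376 rpm
ω = 2π×3376/60 = 353.5 rad/s
τ = P_out/ω = 158705/353.5 = 449 N·m
In lb·ft: 449/1.356 = 331 lb·ft

331 lb·ft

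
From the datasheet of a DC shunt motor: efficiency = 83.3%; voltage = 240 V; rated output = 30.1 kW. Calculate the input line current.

151 A

P_out = 30.1 kW = 30100 W
P_in = P_out / η = 30100 / 0.833 = 36134 W
I = P_in / V = 36134 / 240 = 151 A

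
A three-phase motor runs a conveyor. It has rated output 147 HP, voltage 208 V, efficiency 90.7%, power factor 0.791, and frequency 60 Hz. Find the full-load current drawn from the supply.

424 A

P_out = 147 × 746 = 109662 W
P_in = P_out / η = 109662 / 0.907 = 120906 W
I_L = P_in / (√3·V_L·cosφ) = 120906 / (1.732 × 208 × 0.791) = 424 A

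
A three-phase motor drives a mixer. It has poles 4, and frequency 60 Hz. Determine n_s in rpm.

1800 rpm

n_s = 120f/p = 120×60/4 = 1800 rpm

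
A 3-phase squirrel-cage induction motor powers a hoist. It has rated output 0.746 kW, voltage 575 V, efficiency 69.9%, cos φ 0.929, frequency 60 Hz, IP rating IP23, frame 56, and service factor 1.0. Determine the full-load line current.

P_out = 0.746 kW = 746 W
P_in = P_out / η = 746 / 0.699 = 1067 W
I_L = P_in / (√3·V_L·cosφ) = 1067 / (1.732 × 575 × 0.929) = 1.15 A

1.15 A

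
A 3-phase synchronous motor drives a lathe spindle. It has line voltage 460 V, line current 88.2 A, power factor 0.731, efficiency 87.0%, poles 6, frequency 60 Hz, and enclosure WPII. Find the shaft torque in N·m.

P_in = √3·V·I·cosφ = 1.732 × 460 × 88.2 × 0.731 = 51368 W
P_out = η·P_in = 0.87 × 51368 = 44690 W
n = n_s = 120×60/6 = 1200 rpm (synchronous)
ω = 2π×1200/60 = 125.7 rad/s
τ = P_out/ω = 44690/125.7 = 356 N·m

356 N·m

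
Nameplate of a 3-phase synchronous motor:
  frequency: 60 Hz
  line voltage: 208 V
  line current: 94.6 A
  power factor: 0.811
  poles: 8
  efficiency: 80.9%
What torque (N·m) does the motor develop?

237 N·m

P_in = √3·V·I·cosφ = 1.732 × 208 × 94.6 × 0.811 = 27639 W
P_out = η·P_in = 0.809 × 27639 = 22360 W
n = n_s = 120×60/8 = 900 rpm (synchronous)
ω = 2π×900/60 = 94.25 rad/s
τ = P_out/ω = 22360/94.25 = 237 N·m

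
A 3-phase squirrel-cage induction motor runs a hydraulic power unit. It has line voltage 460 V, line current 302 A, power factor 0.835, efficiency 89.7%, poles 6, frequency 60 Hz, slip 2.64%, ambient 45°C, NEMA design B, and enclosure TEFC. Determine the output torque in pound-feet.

1090 lb·ft

P_in = √3·V·I·cosφ = 1.732 × 460 × 302 × 0.835 = 200909 W
P_out = η·P_in = 0.897 × 200909 = 180215 W
n_s = 120×60/6 = 1200 rpm; n = 1200×(1−0.0264) = 1168 rpm
ω = 2π×1168/60 = 122.3 rad/s
τ = P_out/ω = 180215/122.3 = 1474 N·m
In lb·ft: 1474/1.356 = 1090 lb·ft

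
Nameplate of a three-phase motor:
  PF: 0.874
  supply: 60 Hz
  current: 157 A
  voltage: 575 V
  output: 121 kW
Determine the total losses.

15.7 kW

P_in = √3·V·I·cosφ = 1.732×575×157×0.874 = 136655 W
P_out = 121000 W
Losses = P_in − P_out = 136655 − 121000 = 15655 W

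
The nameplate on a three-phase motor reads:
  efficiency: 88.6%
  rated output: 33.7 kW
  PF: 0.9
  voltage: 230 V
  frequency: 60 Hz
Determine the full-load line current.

106 A

P_out = 33.7 kW = 33700 W
P_in = P_out / η = 33700 / 0.886 = 38036 W
I_L = P_in / (√3·V_L·cosφ) = 38036 / (1.732 × 230 × 0.9) = 106 A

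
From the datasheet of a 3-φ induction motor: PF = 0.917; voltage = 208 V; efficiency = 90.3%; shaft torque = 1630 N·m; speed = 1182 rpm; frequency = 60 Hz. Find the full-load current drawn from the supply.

676 A

ω = 2π×1182/60 = 123.8 rad/s; P_out = τω = 1630 × 123.8 = 201794 W
P_in = P_out / η = 201794 / 0.903 = 223471 W
I_L = P_in / (√3·V_L·cosφ) = 223471 / (1.732 × 208 × 0.917) = 676 A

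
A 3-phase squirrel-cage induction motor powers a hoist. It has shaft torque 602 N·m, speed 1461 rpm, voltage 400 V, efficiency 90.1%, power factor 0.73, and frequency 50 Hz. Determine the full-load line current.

ω = 2π×1461/60 = 153 rad/s; P_out = τω = 602 × 153 = 92106 W
P_in = P_out / η = 92106 / 0.901 = 102226 W
I_L = P_in / (√3·V_L·cosφ) = 102226 / (1.732 × 400 × 0.73) = 202 A

202 A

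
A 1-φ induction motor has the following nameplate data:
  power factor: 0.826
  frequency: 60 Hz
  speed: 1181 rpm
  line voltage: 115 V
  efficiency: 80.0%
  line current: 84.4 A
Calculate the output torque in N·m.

51.9 N·m

P_in = V·I·cosφ = 115 × 84.4 × 0.826 = 8017 W
P_out = η·P_in = 0.8 × 8017 = 6414 W
n = 1181 rpm
ω = 2π×1181/60 = 123.7 rad/s
τ = P_out/ω = 6414/123.7 = 51.9 N·m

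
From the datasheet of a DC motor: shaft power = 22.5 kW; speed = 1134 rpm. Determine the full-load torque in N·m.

ω = 2π × 1134/60 = 118.8 rad/s
τ = P/ω = 22500/118.8 = 189 N·m

189 N·m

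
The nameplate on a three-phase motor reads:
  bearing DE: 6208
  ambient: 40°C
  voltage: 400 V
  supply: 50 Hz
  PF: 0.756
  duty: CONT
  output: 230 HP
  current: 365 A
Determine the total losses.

P_in = √3·V·I·cosφ = 1.732×400×365×0.756 = 191171 W
P_out = 230×746 = 171580 W
Losses = P_in − P_out = 191171 − 171580 = 19591 W

19600 W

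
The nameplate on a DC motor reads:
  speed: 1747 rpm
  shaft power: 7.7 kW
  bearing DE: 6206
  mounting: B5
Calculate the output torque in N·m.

ω = 2π × 1747/60 = 182.9 rad/s
τ = P/ω = 7700/182.9 = 42.1 N·m

42.1 N·m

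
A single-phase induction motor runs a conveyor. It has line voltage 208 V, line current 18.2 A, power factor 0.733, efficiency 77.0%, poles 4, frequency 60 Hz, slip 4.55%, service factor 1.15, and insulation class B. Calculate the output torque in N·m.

11.9 N·m

P_in = V·I·cosφ = 208 × 18.2 × 0.733 = 2775 W
P_out = η·P_in = 0.77 × 2775 = 2137 W
n_s = 120×60/4 = 1800 rpm; n = 1800×(1−0.0455) = 1718 rpm
ω = 2π×1718/60 = 179.9 rad/s
τ = P_out/ω = 2137/179.9 = 11.9 N·m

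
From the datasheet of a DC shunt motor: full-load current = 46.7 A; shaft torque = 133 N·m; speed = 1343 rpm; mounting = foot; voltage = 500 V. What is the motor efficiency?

ω = 2π × 1343/60 = 140.6 rad/s; P_out = τω = 133 × 140.6 = 18700 W
P_in = V·I = 500 × 46.7 = 23350 W
η = P_out / P_in = 18700 / 23350 = 0.801 = 80.1%

80.1 %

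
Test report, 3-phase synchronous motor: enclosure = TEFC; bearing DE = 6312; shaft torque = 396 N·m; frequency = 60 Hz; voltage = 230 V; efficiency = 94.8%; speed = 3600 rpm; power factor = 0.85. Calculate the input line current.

465 A

ω = 2π×3600/60 = 377 rad/s; P_out = τω = 396 × 377 = 149292 W
P_in = P_out / η = 149292 / 0.948 = 157481 W
I_L = P_in / (√3·V_L·cosφ) = 157481 / (1.732 × 230 × 0.85) = 465 A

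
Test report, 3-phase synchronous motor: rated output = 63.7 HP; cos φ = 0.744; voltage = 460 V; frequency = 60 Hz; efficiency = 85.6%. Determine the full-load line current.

93.7 A

P_out = 63.7 × 746 = 47520 W
P_in = P_out / η = 47520 / 0.856 = 55514 W
I_L = P_in / (√3·V_L·cosφ) = 55514 / (1.732 × 460 × 0.744) = 93.7 A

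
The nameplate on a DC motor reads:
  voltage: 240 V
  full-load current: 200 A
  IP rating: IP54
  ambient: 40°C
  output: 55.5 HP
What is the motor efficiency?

86.3 %

P_out = 55.5 × 746 = 41403 W
P_in = V·I = 240 × 200 = 48000 W
η = P_out / P_in = 41403 / 48000 = 0.863 = 86.3%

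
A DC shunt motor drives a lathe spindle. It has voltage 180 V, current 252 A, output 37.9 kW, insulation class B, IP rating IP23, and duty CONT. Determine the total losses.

P_in = V·I = 180×252 = 45360 W
P_out = 37900 W
Losses = P_in − P_out = 45360 − 37900 = 7460 W

7.46 kW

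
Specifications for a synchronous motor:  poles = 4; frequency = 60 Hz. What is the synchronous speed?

n_s = 120f/p = 120×60/4 = 1800 rpm

1800 rpm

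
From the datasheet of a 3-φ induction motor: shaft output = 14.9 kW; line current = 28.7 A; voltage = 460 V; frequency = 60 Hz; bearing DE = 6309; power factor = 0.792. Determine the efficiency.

P_out = 14.9 kW = 14900 W
P_in = √3·V_L·I_L·cosφ = 1.732 × 460 × 28.7 × 0.792 = 18110 W
η = P_out / P_in = 14900 / 18110 = 0.823 = 82.3%

82.3 %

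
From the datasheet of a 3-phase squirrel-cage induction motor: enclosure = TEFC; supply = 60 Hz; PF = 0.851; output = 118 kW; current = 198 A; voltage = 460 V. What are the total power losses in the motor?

P_in = √3·V·I·cosφ = 1.732×460×198×0.851 = 134246 W
P_out = 118000 W
Losses = P_in − P_out = 134246 − 118000 = 16246 W

16200 W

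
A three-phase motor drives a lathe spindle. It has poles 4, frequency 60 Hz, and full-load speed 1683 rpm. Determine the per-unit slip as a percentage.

n_s = 120f/p = 120×60/4 = 1800 rpm
s = (n_s − n)/n_s = (1800 − 1683)/1800 = 0.0650

6.50 %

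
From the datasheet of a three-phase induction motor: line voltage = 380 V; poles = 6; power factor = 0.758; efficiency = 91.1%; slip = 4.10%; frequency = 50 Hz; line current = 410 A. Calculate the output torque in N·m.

1860 N·m

P_in = √3·V·I·cosφ = 1.732 × 380 × 410 × 0.758 = 204543 W
P_out = η·P_in = 0.911 × 204543 = 186339 W
n_s = 120×50/6 = 1000 rpm; n = 1000×(1−0.041) = 959 rpm
ω = 2π×959/60 = 100.4 rad/s
τ = P_out/ω = 186339/100.4 = 1860 N·m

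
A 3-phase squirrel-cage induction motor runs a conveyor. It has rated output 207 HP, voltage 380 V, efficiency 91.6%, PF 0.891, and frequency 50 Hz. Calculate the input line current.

P_out = 207 × 746 = 154422 W
P_in = P_out / η = 154422 / 0.916 = 168583 W
I_L = P_in / (√3·V_L·cosφ) = 168583 / (1.732 × 380 × 0.891) = 287 A

287 A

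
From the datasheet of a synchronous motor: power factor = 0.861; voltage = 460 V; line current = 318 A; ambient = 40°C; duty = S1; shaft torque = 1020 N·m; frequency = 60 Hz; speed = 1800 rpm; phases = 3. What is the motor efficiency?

ω = 2π × 1800/60 = 188.5 rad/s; P_out = τω = 1020 × 188.5 = 192270 W
P_in = √3·V_L·I_L·cosφ = 1.732 × 460 × 318 × 0.861 = 218140 W
η = P_out / P_in = 192270 / 218140 = 0.881 = 88.1%

88.1 %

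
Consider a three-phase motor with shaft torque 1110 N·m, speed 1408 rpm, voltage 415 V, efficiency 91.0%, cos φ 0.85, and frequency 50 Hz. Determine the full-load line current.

294 A

ω = 2π×1408/60 = 147.4 rad/s; P_out = τω = 1110 × 147.4 = 163614 W
P_in = P_out / η = 163614 / 0.910 = 179796 W
I_L = P_in / (√3·V_L·cosφ) = 179796 / (1.732 × 415 × 0.85) = 294 A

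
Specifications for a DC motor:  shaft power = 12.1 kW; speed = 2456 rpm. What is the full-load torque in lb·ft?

ω = 2π × 2456/60 = 257.2 rad/s
τ = P/ω = 12100/257.2 = 47.05 N·m
In lb·ft: 47.05/1.356 = 34.7 lb·ft

34.7 lb·ft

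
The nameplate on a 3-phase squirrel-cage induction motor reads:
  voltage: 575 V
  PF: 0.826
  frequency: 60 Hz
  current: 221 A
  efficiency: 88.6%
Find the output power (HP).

P_in = √3·V·I·cosφ = 1.732 × 575 × 221 × 0.826 = 181798 W
P_out = η·P_in = 0.886 × 181798 = 161073 W
= 161073/746 = 216 HP

216 HP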